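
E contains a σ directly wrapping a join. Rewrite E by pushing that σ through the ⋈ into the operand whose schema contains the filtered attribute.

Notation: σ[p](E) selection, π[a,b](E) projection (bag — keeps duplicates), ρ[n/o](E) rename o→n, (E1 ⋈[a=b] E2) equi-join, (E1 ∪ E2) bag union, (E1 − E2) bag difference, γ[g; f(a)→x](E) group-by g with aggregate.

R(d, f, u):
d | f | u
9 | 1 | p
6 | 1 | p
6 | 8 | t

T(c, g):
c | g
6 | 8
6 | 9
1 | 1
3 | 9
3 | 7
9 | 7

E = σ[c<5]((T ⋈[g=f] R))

σ filters on c, owned by the left side.
E' = (σ[c<5](T) ⋈[g=f] R)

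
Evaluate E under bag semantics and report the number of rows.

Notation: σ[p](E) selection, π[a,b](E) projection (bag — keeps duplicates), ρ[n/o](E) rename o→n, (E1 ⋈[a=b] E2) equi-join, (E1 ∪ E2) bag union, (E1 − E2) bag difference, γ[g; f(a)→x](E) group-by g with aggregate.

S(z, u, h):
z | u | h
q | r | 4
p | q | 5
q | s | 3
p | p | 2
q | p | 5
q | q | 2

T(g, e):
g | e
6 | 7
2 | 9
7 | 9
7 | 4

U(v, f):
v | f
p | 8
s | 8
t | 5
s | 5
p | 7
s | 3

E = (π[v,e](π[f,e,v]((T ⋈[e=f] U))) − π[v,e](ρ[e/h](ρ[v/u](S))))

Per-node cardinality:
  T → 4
  U → 6
  (T ⋈[e=f] U) → 1
  π[f,e,v]((T ⋈[e=f] U)) → 1
  π[v,e](π[f,e,v]((T ⋈[e=f] U))) → 1
  S → 6
  ρ[v/u](S) → 6
  ρ[e/h](ρ[v/u](S)) → 6
  π[v,e](ρ[e/h](ρ[v/u](S))) → 6
  (π[v,e](π[f,e,v]((T ⋈[e=f] U))) − π[v,e](ρ[e/h](ρ[v/u](S)))) → 1

|E| = 1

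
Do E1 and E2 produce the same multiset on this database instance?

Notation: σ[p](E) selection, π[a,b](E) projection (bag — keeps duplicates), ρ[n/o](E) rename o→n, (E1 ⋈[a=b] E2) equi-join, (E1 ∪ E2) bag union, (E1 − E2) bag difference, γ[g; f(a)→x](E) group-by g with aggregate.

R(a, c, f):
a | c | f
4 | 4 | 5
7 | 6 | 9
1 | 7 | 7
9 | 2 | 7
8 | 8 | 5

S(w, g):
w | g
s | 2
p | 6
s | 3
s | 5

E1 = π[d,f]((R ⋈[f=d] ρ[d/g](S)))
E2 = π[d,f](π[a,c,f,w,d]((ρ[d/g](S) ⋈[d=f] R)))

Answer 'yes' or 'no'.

E1 per-node cardinality:
  R → 5
  S → 4
  ρ[d/g](S) → 4
  (R ⋈[f=d] ρ[d/g](S)) → 2
  π[d,f]((R ⋈[f=d] ρ[d/g](S))) → 2
E2 per-node cardinality:
  S → 4
  ρ[d/g](S) → 4
  R → 5
  (ρ[d/g](S) ⋈[d=f] R) → 2
  π[a,c,f,w,d]((ρ[d/g](S) ⋈[d=f] R)) → 2
  π[d,f](π[a,c,f,w,d]((ρ[d/g](S) ⋈[d=f] R))) → 2

E1 and E2 produce the same multiset:
d | f
5 | 5
5 | 5

yes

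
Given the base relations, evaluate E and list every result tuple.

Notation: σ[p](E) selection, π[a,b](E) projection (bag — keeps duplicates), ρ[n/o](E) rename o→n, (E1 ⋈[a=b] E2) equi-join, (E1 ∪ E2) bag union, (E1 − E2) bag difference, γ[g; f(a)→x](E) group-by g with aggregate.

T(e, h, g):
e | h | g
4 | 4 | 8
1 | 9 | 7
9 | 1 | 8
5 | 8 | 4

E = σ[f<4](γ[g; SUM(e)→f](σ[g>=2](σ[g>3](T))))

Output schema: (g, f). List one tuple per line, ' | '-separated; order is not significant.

Stepwise |·|:
  T → 4
  σ[g>3](T) → 4
  σ[g>=2](σ[g>3](T)) → 4
  γ[g; SUM(e)→f](σ[g>=2](σ[g>3](T))) → 3
  σ[f<4](γ[g; SUM(e)→f](σ[g>=2](σ[g>3](T)))) → 1

== RESULT ==
g | f
7 | 1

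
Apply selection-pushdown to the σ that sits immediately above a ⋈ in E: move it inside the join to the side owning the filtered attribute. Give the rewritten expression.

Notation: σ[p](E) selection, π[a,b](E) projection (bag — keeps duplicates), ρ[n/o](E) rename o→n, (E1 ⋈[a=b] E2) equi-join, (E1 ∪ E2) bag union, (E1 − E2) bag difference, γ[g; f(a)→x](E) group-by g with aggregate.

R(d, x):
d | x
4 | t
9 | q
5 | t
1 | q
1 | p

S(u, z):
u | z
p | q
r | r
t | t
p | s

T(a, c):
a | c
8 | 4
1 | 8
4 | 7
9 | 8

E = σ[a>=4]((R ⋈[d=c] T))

σ filters on a, owned by the right side.
E' = (R ⋈[d=c] σ[a>=4](T))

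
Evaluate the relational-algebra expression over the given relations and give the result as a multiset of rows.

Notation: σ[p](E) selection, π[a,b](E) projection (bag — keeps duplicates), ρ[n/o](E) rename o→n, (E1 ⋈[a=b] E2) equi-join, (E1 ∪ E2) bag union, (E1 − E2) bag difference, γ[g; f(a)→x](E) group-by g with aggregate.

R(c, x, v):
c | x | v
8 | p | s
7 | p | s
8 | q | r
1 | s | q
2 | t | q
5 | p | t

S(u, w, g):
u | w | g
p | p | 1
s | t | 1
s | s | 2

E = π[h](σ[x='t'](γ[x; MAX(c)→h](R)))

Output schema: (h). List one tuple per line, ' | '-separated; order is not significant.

Subexpression sizes:
  R → 6
  γ[x; MAX(c)→h](R) → 4
  σ[x='t'](γ[x; MAX(c)→h](R)) → 1
  π[h](σ[x='t'](γ[x; MAX(c)→h](R))) → 1

== RESULT ==
h
2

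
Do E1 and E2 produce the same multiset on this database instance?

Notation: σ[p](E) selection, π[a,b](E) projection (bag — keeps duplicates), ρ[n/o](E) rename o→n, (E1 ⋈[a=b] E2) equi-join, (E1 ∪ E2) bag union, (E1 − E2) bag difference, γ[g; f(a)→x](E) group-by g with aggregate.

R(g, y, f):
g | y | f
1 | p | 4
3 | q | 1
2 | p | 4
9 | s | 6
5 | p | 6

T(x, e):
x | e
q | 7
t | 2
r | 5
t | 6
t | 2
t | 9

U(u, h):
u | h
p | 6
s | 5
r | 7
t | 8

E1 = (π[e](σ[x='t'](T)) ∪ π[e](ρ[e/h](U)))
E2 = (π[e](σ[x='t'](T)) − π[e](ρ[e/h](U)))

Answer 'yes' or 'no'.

E1 subexpression sizes:
  T → 6
  σ[x='t'](T) → 4
  π[e](σ[x='t'](T)) → 4
  U → 4
  ρ[e/h](U) → 4
  π[e](ρ[e/h](U)) → 4
  (π[e](σ[x='t'](T)) ∪ π[e](ρ[e/h](U))) → 8
E2 subexpression sizes:
  T → 6
  σ[x='t'](T) → 4
  π[e](σ[x='t'](T)) → 4
  U → 4
  ρ[e/h](U) → 4
  π[e](ρ[e/h](U)) → 4
  (π[e](σ[x='t'](T)) − π[e](ρ[e/h](U))) → 3

E1 result:
e
2
2
5
6
6
7
8
9
E2 result:
e
2
2
9
Witness: (6,) appears 2× in E1 but 0× in E2.

no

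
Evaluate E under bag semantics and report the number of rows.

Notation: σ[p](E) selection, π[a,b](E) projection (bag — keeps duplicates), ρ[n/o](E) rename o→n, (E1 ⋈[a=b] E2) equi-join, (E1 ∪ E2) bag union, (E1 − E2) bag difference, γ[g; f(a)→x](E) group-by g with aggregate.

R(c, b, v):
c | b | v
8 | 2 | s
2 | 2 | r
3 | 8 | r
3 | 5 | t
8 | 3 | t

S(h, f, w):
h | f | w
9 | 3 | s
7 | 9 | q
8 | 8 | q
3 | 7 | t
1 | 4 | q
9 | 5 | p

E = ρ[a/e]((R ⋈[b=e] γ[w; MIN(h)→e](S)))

Subexpression sizes:
  R → 5
  S → 6
  γ[w; MIN(h)→e](S) → 4
  (R ⋈[b=e] γ[w; MIN(h)→e](S)) → 1
  ρ[a/e]((R ⋈[b=e] γ[w; MIN(h)→e](S))) → 1

|E| = 1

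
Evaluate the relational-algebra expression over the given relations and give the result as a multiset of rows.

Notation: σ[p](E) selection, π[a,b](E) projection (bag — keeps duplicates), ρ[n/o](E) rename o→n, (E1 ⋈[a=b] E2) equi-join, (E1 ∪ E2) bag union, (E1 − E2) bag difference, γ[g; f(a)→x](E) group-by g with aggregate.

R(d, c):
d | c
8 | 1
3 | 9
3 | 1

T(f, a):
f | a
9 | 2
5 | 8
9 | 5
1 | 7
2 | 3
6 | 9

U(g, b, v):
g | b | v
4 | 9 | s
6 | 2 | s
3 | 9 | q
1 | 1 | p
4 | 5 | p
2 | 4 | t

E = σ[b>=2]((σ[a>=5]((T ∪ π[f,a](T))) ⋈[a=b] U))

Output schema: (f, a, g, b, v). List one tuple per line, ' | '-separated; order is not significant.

Per-node cardinality:
  T → 6
  T → 6
  π[f,a](T) → 6
  (T ∪ π[f,a](T)) → 12
  σ[a>=5]((T ∪ π[f,a](T))) → 8
  U → 6
  (σ[a>=5]((T ∪ π[f,a](T))) ⋈[a=b] U) → 6
  σ[b>=2]((σ[a>=5]((T ∪ π[f,a](T))) ⋈[a=b] U)) → 6

== RESULT ==
f | a | g | b | v
6 | 9 | 3 | 9 | q
6 | 9 | 3 | 9 | q
6 | 9 | 4 | 9 | s
6 | 9 | 4 | 9 | s
9 | 5 | 4 | 5 | p
9 | 5 | 4 | 5 | p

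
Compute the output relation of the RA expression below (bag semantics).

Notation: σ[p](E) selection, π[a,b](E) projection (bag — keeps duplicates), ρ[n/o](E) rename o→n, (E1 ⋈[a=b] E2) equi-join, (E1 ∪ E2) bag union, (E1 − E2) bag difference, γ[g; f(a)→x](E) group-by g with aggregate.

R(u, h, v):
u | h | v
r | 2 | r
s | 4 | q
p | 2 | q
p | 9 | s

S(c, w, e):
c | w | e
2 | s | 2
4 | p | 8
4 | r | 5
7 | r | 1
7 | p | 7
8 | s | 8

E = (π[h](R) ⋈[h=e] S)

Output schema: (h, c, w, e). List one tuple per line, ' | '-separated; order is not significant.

Per-node cardinality:
  R → 4
  π[h](R) → 4
  S → 6
  (π[h](R) ⋈[h=e] S) → 2

== RESULT ==
h | c | w | e
2 | 2 | s | 2
2 | 2 | s | 2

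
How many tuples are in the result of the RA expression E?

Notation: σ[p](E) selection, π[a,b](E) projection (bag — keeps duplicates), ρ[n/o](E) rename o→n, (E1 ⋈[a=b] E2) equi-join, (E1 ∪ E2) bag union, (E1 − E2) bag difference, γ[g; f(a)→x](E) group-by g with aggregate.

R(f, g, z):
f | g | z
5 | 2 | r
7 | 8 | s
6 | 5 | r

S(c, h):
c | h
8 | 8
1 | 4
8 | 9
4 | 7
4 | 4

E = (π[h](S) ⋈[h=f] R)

Stepwise |·|:
  S → 5
  π[h](S) → 5
  R → 3
  (π[h](S) ⋈[h=f] R) → 1

|E| = 1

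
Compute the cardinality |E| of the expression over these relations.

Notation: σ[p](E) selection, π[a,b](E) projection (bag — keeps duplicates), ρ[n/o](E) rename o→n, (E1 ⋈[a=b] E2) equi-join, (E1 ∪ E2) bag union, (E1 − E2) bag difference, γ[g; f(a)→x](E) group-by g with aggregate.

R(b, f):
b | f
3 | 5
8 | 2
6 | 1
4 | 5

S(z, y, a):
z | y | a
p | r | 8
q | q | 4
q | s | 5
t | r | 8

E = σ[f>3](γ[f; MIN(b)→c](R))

Stepwise |·|:
  R → 4
  γ[f; MIN(b)→c](R) → 3
  σ[f>3](γ[f; MIN(b)→c](R)) → 1

|E| = 1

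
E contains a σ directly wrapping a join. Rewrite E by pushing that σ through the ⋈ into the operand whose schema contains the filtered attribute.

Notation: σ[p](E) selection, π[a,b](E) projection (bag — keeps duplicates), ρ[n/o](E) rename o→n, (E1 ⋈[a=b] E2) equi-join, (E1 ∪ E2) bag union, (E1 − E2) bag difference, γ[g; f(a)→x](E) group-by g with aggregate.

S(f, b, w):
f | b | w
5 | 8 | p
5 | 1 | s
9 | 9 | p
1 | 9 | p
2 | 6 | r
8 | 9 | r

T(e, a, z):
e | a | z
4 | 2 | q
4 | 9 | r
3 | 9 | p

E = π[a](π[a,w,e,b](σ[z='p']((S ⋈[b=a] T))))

σ filters on z, owned by the right side.
E' = π[a](π[a,w,e,b]((S ⋈[b=a] σ[z='p'](T))))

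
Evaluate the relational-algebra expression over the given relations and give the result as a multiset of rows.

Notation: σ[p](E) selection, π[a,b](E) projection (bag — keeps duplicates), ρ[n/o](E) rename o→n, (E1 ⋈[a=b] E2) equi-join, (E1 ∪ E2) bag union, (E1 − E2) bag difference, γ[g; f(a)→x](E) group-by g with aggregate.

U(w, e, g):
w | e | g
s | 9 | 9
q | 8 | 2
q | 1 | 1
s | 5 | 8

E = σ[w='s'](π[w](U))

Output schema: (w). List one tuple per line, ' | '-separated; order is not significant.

Stepwise |·|:
  U → 4
  π[w](U) → 4
  σ[w='s'](π[w](U)) → 2

== RESULT ==
w
s
s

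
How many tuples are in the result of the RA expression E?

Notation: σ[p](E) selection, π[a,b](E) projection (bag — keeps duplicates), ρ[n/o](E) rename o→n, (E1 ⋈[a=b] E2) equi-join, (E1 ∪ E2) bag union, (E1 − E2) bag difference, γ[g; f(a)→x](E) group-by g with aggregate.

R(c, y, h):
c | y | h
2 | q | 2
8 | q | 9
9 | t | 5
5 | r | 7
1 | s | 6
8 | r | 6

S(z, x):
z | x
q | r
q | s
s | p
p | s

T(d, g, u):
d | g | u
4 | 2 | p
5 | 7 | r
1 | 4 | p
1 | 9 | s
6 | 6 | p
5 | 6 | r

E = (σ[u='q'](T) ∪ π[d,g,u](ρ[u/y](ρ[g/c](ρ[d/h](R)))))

Subexpression sizes:
  T → 6
  σ[u='q'](T) → 0
  R → 6
  ρ[d/h](R) → 6
  ρ[g/c](ρ[d/h](R)) → 6
  ρ[u/y](ρ[g/c](ρ[d/h](R))) → 6
  π[d,g,u](ρ[u/y](ρ[g/c](ρ[d/h](R)))) → 6
  (σ[u='q'](T) ∪ π[d,g,u](ρ[u/y](ρ[g/c](ρ[d/h](R))))) → 6

|E| = 6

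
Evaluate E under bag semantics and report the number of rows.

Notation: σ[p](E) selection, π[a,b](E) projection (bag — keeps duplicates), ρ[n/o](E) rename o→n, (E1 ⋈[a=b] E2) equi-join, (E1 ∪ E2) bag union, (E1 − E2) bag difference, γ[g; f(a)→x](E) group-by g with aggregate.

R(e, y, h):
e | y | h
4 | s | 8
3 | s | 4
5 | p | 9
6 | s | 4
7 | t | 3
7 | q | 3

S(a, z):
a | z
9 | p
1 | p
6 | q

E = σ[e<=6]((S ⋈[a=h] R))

Subexpression sizes:
  S → 3
  R → 6
  (S ⋈[a=h] R) → 1
  σ[e<=6]((S ⋈[a=h] R)) → 1

|E| = 1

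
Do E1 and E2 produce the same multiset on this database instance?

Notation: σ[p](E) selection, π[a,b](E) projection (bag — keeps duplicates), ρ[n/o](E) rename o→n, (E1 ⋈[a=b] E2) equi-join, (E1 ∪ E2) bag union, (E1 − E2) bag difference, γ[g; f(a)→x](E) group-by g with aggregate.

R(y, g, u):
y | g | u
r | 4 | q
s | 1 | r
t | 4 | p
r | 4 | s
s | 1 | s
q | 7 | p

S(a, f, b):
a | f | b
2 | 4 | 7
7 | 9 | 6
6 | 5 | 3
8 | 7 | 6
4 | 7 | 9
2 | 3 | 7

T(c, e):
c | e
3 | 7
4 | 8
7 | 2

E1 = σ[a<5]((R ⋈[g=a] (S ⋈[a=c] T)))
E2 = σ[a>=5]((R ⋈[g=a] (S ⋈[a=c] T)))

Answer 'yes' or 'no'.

E1 per-node cardinality:
  R → 6
  S → 6
  T → 3
  (S ⋈[a=c] T) → 2
  (R ⋈[g=a] (S ⋈[a=c] T)) → 4
  σ[a<5]((R ⋈[g=a] (S ⋈[a=c] T))) → 3
E2 per-node cardinality:
  R → 6
  S → 6
  T → 3
  (S ⋈[a=c] T) → 2
  (R ⋈[g=a] (S ⋈[a=c] T)) → 4
  σ[a>=5]((R ⋈[g=a] (S ⋈[a=c] T))) → 1

E1 result:
y | g | u | a | f | b | c | e
r | 4 | q | 4 | 7 | 9 | 4 | 8
r | 4 | s | 4 | 7 | 9 | 4 | 8
t | 4 | p | 4 | 7 | 9 | 4 | 8
E2 result:
y | g | u | a | f | b | c | e
q | 7 | p | 7 | 9 | 6 | 7 | 2
Witness: ('t', 4, 'p', 4, 7, 9, 4, 8) appears 1× in E1 but 0× in E2.

no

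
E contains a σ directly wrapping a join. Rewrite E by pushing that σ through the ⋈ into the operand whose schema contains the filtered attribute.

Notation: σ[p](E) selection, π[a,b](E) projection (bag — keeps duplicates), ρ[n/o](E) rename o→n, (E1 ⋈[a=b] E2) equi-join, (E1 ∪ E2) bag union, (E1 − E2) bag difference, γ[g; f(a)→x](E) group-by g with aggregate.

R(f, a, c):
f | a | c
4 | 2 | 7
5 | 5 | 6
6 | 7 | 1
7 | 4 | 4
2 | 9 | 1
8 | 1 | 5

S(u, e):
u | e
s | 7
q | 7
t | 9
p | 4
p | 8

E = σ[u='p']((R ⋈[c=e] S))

σ filters on u, owned by the right side.
E' = (R ⋈[c=e] σ[u='p'](S))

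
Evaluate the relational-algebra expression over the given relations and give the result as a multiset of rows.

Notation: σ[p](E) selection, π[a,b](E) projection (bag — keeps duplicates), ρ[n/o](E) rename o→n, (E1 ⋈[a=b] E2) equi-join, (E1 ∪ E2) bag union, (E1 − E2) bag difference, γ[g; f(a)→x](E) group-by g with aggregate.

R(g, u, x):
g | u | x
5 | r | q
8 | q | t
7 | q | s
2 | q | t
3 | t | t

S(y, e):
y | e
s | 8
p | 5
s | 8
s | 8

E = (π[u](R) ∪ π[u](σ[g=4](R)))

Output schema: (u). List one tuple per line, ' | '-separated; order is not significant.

Row counts bottom-up:
  R → 5
  π[u](R) → 5
  R → 5
  σ[g=4](R) → 0
  π[u](σ[g=4](R)) → 0
  (π[u](R) ∪ π[u](σ[g=4](R))) → 5

== RESULT ==
u
q
q
q
r
t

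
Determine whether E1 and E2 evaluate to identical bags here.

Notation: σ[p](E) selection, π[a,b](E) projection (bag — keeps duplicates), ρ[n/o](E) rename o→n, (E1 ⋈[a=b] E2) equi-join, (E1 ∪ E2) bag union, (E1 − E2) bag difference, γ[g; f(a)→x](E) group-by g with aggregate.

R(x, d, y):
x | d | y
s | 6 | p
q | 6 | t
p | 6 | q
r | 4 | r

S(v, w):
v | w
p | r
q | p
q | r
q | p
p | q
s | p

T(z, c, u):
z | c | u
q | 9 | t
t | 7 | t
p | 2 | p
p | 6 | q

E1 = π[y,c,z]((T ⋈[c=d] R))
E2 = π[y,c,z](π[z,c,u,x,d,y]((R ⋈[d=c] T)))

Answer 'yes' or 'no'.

E1 subexpression sizes:
  T → 4
  R → 4
  (T ⋈[c=d] R) → 3
  π[y,c,z]((T ⋈[c=d] R)) → 3
E2 subexpression sizes:
  R → 4
  T → 4
  (R ⋈[d=c] T) → 3
  π[z,c,u,x,d,y]((R ⋈[d=c] T)) → 3
  π[y,c,z](π[z,c,u,x,d,y]((R ⋈[d=c] T))) → 3

E1 and E2 produce the same multiset:
y | c | z
p | 6 | p
q | 6 | p
t | 6 | p

yes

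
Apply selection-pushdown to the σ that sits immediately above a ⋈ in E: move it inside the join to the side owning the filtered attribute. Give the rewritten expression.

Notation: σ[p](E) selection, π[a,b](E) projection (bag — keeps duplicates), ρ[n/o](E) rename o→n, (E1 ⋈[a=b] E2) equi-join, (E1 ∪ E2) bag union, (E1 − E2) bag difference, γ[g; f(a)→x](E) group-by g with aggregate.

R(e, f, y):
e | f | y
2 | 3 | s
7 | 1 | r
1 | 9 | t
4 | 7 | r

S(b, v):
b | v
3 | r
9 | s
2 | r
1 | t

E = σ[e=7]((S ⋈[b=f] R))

σ filters on e, owned by the right side.
E' = (S ⋈[b=f] σ[e=7](R))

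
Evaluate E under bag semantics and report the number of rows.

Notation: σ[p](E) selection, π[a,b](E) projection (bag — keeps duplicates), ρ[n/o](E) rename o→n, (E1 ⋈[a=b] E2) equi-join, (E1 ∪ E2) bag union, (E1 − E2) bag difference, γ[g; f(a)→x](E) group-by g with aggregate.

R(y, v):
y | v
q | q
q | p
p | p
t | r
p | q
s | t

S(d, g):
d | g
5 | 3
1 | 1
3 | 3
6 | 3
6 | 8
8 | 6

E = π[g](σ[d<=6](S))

Per-node cardinality:
  S → 6
  σ[d<=6](S) → 5
  π[g](σ[d<=6](S)) → 5

|E| = 5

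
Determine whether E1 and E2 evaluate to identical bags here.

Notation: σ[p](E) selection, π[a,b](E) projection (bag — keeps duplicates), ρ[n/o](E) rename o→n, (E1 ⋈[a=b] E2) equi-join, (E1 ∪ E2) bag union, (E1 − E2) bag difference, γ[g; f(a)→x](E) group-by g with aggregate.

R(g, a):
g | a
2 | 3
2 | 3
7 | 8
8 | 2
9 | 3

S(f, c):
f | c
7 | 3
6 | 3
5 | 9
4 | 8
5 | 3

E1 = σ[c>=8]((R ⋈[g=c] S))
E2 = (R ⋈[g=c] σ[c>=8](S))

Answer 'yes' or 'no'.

E1 stepwise |·|:
  R → 5
  S → 5
  (R ⋈[g=c] S) → 2
  σ[c>=8]((R ⋈[g=c] S)) → 2
E2 stepwise |·|:
  R → 5
  S → 5
  σ[c>=8](S) → 2
  (R ⋈[g=c] σ[c>=8](S)) → 2

E1 and E2 produce the same multiset:
g | a | f | c
8 | 2 | 4 | 8
9 | 3 | 5 | 9

yes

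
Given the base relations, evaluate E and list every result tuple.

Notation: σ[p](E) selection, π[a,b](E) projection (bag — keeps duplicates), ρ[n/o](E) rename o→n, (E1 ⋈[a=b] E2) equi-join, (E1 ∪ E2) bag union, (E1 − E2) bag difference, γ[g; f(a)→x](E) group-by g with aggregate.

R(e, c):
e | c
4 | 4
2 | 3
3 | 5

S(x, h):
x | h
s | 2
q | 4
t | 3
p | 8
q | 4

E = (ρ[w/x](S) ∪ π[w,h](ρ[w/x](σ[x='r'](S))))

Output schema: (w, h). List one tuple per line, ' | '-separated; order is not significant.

Per-node cardinality:
  S → 5
  ρ[w/x](S) → 5
  S → 5
  σ[x='r'](S) → 0
  ρ[w/x](σ[x='r'](S)) → 0
  π[w,h](ρ[w/x](σ[x='r'](S))) → 0
  (ρ[w/x](S) ∪ π[w,h](ρ[w/x](σ[x='r'](S)))) → 5

== RESULT ==
w | h
p | 8
q | 4
q | 4
s | 2
t | 3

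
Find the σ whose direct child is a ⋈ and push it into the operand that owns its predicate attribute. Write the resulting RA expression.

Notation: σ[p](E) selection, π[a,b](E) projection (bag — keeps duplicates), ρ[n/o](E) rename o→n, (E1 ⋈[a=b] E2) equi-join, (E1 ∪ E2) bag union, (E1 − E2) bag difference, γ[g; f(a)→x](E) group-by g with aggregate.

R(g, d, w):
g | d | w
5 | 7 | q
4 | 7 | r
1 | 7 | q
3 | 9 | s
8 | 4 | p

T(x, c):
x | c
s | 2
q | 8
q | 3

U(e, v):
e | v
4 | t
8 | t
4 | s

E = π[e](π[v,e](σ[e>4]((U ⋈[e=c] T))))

σ filters on e, owned by the left side.
E' = π[e](π[v,e]((σ[e>4](U) ⋈[e=c] T)))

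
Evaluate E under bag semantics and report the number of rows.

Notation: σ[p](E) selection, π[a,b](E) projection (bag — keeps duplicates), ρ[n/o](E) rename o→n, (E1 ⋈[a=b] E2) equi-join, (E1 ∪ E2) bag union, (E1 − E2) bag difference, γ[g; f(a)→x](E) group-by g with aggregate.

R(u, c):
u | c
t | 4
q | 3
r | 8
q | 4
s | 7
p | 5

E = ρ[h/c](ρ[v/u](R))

Row counts bottom-up:
  R → 6
  ρ[v/u](R) → 6
  ρ[h/c](ρ[v/u](R)) → 6

|E| = 6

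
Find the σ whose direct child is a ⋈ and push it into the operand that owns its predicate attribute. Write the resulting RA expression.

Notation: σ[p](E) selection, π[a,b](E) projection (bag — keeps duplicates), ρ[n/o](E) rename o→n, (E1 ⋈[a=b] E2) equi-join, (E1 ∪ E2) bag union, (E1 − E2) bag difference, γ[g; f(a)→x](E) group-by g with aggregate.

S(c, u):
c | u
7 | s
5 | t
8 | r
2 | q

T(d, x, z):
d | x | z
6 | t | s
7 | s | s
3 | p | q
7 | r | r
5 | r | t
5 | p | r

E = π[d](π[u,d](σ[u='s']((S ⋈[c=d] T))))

σ filters on u, owned by the left side.
E' = π[d](π[u,d]((σ[u='s'](S) ⋈[c=d] T)))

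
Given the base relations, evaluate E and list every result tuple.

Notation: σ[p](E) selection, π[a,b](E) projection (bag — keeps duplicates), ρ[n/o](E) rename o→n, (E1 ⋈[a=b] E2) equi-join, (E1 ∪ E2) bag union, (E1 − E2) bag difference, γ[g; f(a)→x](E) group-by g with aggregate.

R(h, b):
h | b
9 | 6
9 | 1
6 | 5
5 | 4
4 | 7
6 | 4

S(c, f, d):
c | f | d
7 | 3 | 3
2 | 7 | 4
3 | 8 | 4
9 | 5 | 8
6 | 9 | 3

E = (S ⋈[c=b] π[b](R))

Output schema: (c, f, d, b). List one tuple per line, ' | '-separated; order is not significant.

Row counts bottom-up:
  S → 5
  R → 6
  π[b](R) → 6
  (S ⋈[c=b] π[b](R)) → 2

== RESULT ==
c | f | d | b
6 | 9 | 3 | 6
7 | 3 | 3 | 7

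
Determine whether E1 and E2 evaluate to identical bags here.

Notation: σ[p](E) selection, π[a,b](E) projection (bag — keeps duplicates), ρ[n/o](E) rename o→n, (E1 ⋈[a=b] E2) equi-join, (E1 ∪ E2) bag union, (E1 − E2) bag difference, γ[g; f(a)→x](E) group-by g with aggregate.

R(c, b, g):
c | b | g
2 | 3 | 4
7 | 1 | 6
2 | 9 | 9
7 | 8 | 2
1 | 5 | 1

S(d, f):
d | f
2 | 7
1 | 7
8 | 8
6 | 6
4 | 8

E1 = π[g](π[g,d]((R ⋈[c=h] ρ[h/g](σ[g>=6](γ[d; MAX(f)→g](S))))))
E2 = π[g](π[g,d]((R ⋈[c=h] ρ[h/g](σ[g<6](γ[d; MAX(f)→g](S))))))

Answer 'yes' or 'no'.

E1 subexpression sizes:
  R → 5
  S → 5
  γ[d; MAX(f)→g](S) → 5
  σ[g>=6](γ[d; MAX(f)→g](S)) → 5
  ρ[h/g](σ[g>=6](γ[d; MAX(f)→g](S))) → 5
  (R ⋈[c=h] ρ[h/g](σ[g>=6](γ[d; MAX(f)→g](S)))) → 4
  π[g,d]((R ⋈[c=h] ρ[h/g](σ[g>=6](γ[d; MAX(f)→g](S))))) → 4
  π[g](π[g,d]((R ⋈[c=h] ρ[h/g](σ[g>=6](γ[d; MAX(f)→g](S)))))) → 4
E2 subexpression sizes:
  R → 5
  S → 5
  γ[d; MAX(f)→g](S) → 5
  σ[g<6](γ[d; MAX(f)→g](S)) → 0
  ρ[h/g](σ[g<6](γ[d; MAX(f)→g](S))) → 0
  (R ⋈[c=h] ρ[h/g](σ[g<6](γ[d; MAX(f)→g](S)))) → 0
  π[g,d]((R ⋈[c=h] ρ[h/g](σ[g<6](γ[d; MAX(f)→g](S))))) → 0
  π[g](π[g,d]((R ⋈[c=h] ρ[h/g](σ[g<6](γ[d; MAX(f)→g](S)))))) → 0

E1 result:
g
2
2
6
6
E2 result:
g
(0 rows)
Witness: (6,) appears 2× in E1 but 0× in E2.

no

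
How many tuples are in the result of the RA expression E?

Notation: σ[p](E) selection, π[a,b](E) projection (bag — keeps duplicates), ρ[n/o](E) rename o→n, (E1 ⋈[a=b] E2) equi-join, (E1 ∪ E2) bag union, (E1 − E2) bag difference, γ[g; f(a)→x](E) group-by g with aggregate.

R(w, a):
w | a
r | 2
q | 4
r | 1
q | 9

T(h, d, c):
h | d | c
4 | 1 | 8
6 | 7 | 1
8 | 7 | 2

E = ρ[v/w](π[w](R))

Subexpression sizes:
  R → 4
  π[w](R) → 4
  ρ[v/w](π[w](R)) → 4

|E| = 4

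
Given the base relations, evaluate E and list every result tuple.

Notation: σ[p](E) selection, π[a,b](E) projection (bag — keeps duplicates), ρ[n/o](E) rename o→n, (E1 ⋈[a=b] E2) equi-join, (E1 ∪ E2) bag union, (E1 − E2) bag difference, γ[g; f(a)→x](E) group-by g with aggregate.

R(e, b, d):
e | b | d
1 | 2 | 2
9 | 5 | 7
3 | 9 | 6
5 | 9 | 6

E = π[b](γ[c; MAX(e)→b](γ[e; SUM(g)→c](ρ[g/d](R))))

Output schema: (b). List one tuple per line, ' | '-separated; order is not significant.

Stepwise |·|:
  R → 4
  ρ[g/d](R) → 4
  γ[e; SUM(g)→c](ρ[g/d](R)) → 4
  γ[c; MAX(e)→b](γ[e; SUM(g)→c](ρ[g/d](R))) → 3
  π[b](γ[c; MAX(e)→b](γ[e; SUM(g)→c](ρ[g/d](R)))) → 3

== RESULT ==
b
1
5
9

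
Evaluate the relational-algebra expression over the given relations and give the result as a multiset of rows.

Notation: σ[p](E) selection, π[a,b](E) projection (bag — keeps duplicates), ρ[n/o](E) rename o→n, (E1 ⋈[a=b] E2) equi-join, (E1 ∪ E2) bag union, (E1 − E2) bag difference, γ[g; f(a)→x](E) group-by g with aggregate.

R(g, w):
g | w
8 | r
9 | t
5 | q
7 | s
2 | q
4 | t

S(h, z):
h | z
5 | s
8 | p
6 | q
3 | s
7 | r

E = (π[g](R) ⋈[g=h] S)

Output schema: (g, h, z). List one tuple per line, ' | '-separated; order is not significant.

Stepwise |·|:
  R → 6
  π[g](R) → 6
  S → 5
  (π[g](R) ⋈[g=h] S) → 3

== RESULT ==
g | h | z
5 | 5 | s
7 | 7 | r
8 | 8 | p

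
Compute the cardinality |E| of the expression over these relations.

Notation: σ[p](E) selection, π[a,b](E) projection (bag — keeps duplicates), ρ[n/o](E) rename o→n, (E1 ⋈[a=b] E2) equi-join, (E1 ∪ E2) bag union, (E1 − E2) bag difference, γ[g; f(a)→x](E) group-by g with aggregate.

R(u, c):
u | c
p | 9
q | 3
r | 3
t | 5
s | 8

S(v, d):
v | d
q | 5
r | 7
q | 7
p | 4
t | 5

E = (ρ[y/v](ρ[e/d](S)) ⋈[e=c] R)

Row counts bottom-up:
  S → 5
  ρ[e/d](S) → 5
  ρ[y/v](ρ[e/d](S)) → 5
  R → 5
  (ρ[y/v](ρ[e/d](S)) ⋈[e=c] R) → 2

|E| = 2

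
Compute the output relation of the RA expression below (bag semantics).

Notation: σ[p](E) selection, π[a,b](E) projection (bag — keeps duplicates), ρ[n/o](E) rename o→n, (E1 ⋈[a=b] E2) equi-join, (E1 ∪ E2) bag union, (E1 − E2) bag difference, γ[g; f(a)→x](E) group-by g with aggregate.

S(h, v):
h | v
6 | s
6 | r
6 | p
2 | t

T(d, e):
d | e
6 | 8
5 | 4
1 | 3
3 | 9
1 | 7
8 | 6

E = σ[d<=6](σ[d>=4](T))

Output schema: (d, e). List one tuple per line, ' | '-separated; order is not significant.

Stepwise |·|:
  T → 6
  σ[d>=4](T) → 3
  σ[d<=6](σ[d>=4](T)) → 2

== RESULT ==
d | e
5 | 4
6 | 8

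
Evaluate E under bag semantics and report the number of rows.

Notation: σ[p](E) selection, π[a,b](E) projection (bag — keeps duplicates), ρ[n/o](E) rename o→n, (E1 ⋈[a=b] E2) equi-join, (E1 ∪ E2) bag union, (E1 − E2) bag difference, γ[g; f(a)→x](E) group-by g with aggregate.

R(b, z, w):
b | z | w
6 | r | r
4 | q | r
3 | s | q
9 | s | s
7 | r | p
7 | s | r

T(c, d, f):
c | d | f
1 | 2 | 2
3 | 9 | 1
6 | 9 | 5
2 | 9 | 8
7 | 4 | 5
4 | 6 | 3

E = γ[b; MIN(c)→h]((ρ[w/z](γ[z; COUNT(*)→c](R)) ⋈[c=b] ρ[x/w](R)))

Subexpression sizes:
  R → 6
  γ[z; COUNT(*)→c](R) → 3
  ρ[w/z](γ[z; COUNT(*)→c](R)) → 3
  R → 6
  ρ[x/w](R) → 6
  (ρ[w/z](γ[z; COUNT(*)→c](R)) ⋈[c=b] ρ[x/w](R)) → 1
  γ[b; MIN(c)→h]((ρ[w/z](γ[z; COUNT(*)→c](R)) ⋈[c=b] ρ[x/w](R))) → 1

|E| = 1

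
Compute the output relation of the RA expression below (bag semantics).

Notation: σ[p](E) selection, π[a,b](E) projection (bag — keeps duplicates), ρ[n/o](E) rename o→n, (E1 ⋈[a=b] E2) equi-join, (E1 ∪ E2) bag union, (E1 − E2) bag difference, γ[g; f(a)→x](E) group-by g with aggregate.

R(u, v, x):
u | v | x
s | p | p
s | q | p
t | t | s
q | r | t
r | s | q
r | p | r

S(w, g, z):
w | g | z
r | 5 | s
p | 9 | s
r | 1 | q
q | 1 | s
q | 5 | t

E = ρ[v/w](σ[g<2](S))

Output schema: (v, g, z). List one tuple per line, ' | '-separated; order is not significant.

Per-node cardinality:
  S → 5
  σ[g<2](S) → 2
  ρ[v/w](σ[g<2](S)) → 2

== RESULT ==
v | g | z
q | 1 | s
r | 1 | q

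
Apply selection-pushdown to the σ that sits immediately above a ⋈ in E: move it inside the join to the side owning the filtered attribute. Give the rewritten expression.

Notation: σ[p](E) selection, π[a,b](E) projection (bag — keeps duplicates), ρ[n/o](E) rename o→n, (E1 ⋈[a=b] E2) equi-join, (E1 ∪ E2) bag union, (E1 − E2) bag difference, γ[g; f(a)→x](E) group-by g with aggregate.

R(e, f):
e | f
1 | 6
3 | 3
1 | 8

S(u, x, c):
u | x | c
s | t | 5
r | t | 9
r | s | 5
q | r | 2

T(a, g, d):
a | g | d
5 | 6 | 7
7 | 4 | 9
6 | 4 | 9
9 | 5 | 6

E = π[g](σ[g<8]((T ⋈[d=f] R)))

σ filters on g, owned by the left side.
E' = π[g]((σ[g<8](T) ⋈[d=f] R))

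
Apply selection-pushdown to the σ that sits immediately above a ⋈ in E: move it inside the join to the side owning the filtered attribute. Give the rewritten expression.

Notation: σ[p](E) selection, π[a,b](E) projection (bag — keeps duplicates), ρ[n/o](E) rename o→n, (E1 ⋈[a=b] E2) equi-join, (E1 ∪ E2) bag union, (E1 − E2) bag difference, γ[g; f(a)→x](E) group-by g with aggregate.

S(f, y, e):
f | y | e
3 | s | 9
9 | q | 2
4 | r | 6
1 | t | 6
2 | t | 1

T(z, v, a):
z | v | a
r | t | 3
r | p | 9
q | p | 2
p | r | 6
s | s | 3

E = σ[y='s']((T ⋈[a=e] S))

σ filters on y, owned by the right side.
E' = (T ⋈[a=e] σ[y='s'](S))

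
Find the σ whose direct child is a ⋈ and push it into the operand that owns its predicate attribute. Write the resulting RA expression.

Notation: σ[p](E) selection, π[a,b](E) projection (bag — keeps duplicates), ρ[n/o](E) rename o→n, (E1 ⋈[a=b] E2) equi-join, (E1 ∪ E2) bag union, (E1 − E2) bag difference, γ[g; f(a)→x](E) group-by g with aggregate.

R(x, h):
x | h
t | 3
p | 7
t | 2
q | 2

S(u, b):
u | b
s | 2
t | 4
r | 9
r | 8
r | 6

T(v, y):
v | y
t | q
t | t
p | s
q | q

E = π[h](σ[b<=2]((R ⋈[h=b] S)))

σ filters on b, owned by the right side.
E' = π[h]((R ⋈[h=b] σ[b<=2](S)))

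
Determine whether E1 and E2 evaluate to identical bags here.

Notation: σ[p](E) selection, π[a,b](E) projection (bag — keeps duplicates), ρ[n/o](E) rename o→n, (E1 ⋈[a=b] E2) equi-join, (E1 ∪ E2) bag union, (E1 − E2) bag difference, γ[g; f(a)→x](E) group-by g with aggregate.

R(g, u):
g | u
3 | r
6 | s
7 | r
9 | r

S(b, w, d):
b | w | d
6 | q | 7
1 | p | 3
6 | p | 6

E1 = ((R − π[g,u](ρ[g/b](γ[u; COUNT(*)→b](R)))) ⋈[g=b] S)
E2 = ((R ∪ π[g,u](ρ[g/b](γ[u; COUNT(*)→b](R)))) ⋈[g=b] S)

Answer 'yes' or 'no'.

E1 per-node cardinality:
  R → 4
  R → 4
  γ[u; COUNT(*)→b](R) → 2
  ρ[g/b](γ[u; COUNT(*)→b](R)) → 2
  π[g,u](ρ[g/b](γ[u; COUNT(*)→b](R))) → 2
  (R − π[g,u](ρ[g/b](γ[u; COUNT(*)→b](R)))) → 3
  S → 3
  ((R − π[g,u](ρ[g/b](γ[u; COUNT(*)→b](R)))) ⋈[g=b] S) → 2
E2 per-node cardinality:
  R → 4
  R → 4
  γ[u; COUNT(*)→b](R) → 2
  ρ[g/b](γ[u; COUNT(*)→b](R)) → 2
  π[g,u](ρ[g/b](γ[u; COUNT(*)→b](R))) → 2
  (R ∪ π[g,u](ρ[g/b](γ[u; COUNT(*)→b](R)))) → 6
  S → 3
  ((R ∪ π[g,u](ρ[g/b](γ[u; COUNT(*)→b](R)))) ⋈[g=b] S) → 3

E1 result:
g | u | b | w | d
6 | s | 6 | p | 6
6 | s | 6 | q | 7
E2 result:
g | u | b | w | d
1 | s | 1 | p | 3
6 | s | 6 | p | 6
6 | s | 6 | q | 7
Witness: (1, 's', 1, 'p', 3) appears 0× in E1 but 1× in E2.

no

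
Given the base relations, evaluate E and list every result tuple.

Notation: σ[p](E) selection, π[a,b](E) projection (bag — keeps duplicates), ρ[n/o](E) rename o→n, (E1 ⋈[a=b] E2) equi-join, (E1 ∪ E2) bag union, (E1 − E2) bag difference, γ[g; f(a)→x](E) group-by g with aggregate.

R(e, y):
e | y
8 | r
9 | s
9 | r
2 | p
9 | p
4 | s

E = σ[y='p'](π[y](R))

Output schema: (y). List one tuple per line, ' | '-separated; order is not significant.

Stepwise |·|:
  R → 6
  π[y](R) → 6
  σ[y='p'](π[y](R)) → 2

== RESULT ==
y
p
p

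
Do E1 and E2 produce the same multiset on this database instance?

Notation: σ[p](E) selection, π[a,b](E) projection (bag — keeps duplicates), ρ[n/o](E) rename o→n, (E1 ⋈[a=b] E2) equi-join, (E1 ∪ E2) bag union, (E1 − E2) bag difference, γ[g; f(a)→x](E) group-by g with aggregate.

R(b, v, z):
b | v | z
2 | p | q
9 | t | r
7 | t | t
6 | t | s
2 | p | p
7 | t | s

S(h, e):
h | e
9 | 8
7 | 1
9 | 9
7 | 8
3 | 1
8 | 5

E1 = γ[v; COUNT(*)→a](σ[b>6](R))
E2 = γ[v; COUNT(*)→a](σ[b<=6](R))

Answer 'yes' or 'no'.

E1 stepwise |·|:
  R → 6
  σ[b>6](R) → 3
  γ[v; COUNT(*)→a](σ[b>6](R)) → 1
E2 stepwise |·|:
  R → 6
  σ[b<=6](R) → 3
  γ[v; COUNT(*)→a](σ[b<=6](R)) → 2

E1 result:
v | a
t | 3
E2 result:
v | a
p | 2
t | 1
Witness: ('t', 3) appears 1× in E1 but 0× in E2.

no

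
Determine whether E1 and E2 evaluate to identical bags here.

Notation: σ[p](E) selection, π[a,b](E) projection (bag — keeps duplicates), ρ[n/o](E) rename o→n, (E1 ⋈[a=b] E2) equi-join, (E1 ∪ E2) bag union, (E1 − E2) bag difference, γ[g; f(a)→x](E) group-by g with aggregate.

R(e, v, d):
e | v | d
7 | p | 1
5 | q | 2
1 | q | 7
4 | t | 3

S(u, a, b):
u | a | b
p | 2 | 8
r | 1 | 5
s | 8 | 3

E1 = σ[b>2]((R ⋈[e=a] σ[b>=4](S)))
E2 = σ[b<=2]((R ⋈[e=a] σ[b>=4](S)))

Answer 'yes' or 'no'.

E1 stepwise |·|:
  R → 4
  S → 3
  σ[b>=4](S) → 2
  (R ⋈[e=a] σ[b>=4](S)) → 1
  σ[b>2]((R ⋈[e=a] σ[b>=4](S))) → 1
E2 stepwise |·|:
  R → 4
  S → 3
  σ[b>=4](S) → 2
  (R ⋈[e=a] σ[b>=4](S)) → 1
  σ[b<=2]((R ⋈[e=a] σ[b>=4](S))) → 0

E1 result:
e | v | d | u | a | b
1 | q | 7 | r | 1 | 5
E2 result:
e | v | d | u | a | b
(0 rows)
Witness: (1, 'q', 7, 'r', 1, 5) appears 1× in E1 but 0× in E2.

no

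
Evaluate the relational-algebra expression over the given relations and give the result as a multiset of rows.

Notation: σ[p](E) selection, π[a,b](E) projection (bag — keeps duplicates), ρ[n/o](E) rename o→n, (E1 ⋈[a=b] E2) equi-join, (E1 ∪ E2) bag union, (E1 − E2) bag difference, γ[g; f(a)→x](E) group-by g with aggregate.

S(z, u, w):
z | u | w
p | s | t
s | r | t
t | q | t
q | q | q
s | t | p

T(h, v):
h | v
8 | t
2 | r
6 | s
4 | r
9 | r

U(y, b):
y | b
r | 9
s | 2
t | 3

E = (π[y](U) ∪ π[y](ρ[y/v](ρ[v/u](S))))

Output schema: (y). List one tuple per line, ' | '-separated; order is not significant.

Stepwise |·|:
  U → 3
  π[y](U) → 3
  S → 5
  ρ[v/u](S) → 5
  ρ[y/v](ρ[v/u](S)) → 5
  π[y](ρ[y/v](ρ[v/u](S))) → 5
  (π[y](U) ∪ π[y](ρ[y/v](ρ[v/u](S)))) → 8

== RESULT ==
y
q
q
r
r
s
s
t
t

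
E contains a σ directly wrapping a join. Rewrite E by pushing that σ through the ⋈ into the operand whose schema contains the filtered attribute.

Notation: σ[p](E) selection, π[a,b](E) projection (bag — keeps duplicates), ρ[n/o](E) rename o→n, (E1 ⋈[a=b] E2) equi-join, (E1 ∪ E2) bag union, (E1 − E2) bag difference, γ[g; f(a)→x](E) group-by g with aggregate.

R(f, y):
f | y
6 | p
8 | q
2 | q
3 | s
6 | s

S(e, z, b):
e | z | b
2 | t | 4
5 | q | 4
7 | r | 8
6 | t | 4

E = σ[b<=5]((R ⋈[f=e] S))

σ filters on b, owned by the right side.
E' = (R ⋈[f=e] σ[b<=5](S))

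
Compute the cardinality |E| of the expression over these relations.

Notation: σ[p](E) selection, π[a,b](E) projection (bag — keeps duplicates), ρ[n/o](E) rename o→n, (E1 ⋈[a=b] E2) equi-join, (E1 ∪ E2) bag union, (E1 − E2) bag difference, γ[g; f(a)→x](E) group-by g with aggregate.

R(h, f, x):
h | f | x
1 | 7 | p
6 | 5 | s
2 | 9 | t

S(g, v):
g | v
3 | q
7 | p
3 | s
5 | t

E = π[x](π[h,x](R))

Subexpression sizes:
  R → 3
  π[h,x](R) → 3
  π[x](π[h,x](R)) → 3

|E| = 3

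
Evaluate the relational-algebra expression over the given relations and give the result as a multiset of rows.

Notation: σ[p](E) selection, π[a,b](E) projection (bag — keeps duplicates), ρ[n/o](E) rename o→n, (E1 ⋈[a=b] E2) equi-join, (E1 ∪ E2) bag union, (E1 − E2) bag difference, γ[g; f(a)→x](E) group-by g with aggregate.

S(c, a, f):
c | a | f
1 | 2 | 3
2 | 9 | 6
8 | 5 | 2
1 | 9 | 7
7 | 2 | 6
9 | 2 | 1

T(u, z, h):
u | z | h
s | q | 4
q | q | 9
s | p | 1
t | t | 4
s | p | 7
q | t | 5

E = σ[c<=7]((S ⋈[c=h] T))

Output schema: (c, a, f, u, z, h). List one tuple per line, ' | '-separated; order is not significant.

Subexpression sizes:
  S → 6
  T → 6
  (S ⋈[c=h] T) → 4
  σ[c<=7]((S ⋈[c=h] T)) → 3

== RESULT ==
c | a | f | u | z | h
1 | 2 | 3 | s | p | 1
1 | 9 | 7 | s | p | 1
7 | 2 | 6 | s | p | 7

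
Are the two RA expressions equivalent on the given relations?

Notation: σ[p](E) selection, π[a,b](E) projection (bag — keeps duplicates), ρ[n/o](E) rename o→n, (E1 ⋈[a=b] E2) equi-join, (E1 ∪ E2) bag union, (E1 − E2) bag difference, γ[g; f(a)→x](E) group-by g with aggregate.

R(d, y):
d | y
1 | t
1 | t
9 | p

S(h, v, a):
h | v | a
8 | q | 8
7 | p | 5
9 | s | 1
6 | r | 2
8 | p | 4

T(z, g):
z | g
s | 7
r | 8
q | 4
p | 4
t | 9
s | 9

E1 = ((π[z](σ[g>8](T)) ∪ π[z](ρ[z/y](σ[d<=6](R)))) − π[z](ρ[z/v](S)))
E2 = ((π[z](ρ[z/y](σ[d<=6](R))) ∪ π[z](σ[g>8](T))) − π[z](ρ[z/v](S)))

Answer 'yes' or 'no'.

E1 row counts bottom-up:
  T → 6
  σ[g>8](T) → 2
  π[z](σ[g>8](T)) → 2
  R → 3
  σ[d<=6](R) → 2
  ρ[z/y](σ[d<=6](R)) → 2
  π[z](ρ[z/y](σ[d<=6](R))) → 2
  (π[z](σ[g>8](T)) ∪ π[z](ρ[z/y](σ[d<=6](R)))) → 4
  S → 5
  ρ[z/v](S) → 5
  π[z](ρ[z/v](S)) → 5
  ((π[z](σ[g>8](T)) ∪ π[z](ρ[z/y](σ[d<=6](R)))) − π[z](ρ[z/v](S))) → 3
E2 row counts bottom-up:
  R → 3
  σ[d<=6](R) → 2
  ρ[z/y](σ[d<=6](R)) → 2
  π[z](ρ[z/y](σ[d<=6](R))) → 2
  T → 6
  σ[g>8](T) → 2
  π[z](σ[g>8](T)) → 2
  (π[z](ρ[z/y](σ[d<=6](R))) ∪ π[z](σ[g>8](T))) → 4
  S → 5
  ρ[z/v](S) → 5
  π[z](ρ[z/v](S)) → 5
  ((π[z](ρ[z/y](σ[d<=6](R))) ∪ π[z](σ[g>8](T))) − π[z](ρ[z/v](S))) → 3

E1 and E2 produce the same multiset:
z
t
t
t

yes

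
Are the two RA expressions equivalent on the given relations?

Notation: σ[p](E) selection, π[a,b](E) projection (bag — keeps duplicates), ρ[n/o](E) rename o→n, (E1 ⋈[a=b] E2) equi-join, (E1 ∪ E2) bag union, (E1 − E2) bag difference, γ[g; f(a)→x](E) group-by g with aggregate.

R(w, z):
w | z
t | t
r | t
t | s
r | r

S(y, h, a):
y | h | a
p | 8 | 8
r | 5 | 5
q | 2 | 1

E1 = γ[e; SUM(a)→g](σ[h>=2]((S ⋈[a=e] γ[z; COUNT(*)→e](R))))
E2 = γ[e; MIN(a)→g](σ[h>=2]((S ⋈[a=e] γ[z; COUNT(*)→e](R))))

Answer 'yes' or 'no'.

E1 per-node cardinality:
  S → 3
  R → 4
  γ[z; COUNT(*)→e](R) → 3
  (S ⋈[a=e] γ[z; COUNT(*)→e](R)) → 2
  σ[h>=2]((S ⋈[a=e] γ[z; COUNT(*)→e](R))) → 2
  γ[e; SUM(a)→g](σ[h>=2]((S ⋈[a=e] γ[z; COUNT(*)→e](R)))) → 1
E2 per-node cardinality:
  S → 3
  R → 4
  γ[z; COUNT(*)→e](R) → 3
  (S ⋈[a=e] γ[z; COUNT(*)→e](R)) → 2
  σ[h>=2]((S ⋈[a=e] γ[z; COUNT(*)→e](R))) → 2
  γ[e; MIN(a)→g](σ[h>=2]((S ⋈[a=e] γ[z; COUNT(*)→e](R)))) → 1

E1 result:
e | g
1 | 2
E2 result:
e | g
1 | 1
Witness: (1, 1) appears 0× in E1 but 1× in E2.

no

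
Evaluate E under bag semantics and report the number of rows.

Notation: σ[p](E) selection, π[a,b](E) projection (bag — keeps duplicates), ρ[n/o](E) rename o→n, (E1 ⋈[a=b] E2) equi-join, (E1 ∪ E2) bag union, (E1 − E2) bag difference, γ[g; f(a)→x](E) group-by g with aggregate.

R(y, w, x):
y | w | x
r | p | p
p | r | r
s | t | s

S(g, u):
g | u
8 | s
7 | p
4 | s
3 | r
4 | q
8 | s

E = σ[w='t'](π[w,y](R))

Row counts bottom-up:
  R → 3
  π[w,y](R) → 3
  σ[w='t'](π[w,y](R)) → 1

|E| = 1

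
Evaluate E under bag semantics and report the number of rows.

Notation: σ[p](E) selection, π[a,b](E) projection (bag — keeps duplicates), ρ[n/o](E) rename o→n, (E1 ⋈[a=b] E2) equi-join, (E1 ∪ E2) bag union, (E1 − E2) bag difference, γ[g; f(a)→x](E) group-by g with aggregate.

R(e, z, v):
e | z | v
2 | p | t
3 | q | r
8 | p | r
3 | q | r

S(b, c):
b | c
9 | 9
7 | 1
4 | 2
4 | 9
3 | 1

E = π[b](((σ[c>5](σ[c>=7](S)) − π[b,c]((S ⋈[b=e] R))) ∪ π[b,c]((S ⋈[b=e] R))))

Row counts bottom-up:
  S → 5
  σ[c>=7](S) → 2
  σ[c>5](σ[c>=7](S)) → 2
  S → 5
  R → 4
  (S ⋈[b=e] R) → 2
  π[b,c]((S ⋈[b=e] R)) → 2
  (σ[c>5](σ[c>=7](S)) − π[b,c]((S ⋈[b=e] R))) → 2
  S → 5
  R → 4
  (S ⋈[b=e] R) → 2
  π[b,c]((S ⋈[b=e] R)) → 2
  ((σ[c>5](σ[c>=7](S)) − π[b,c]((S ⋈[b=e] R))) ∪ π[b,c]((S ⋈[b=e] R))) → 4
  π[b](((σ[c>5](σ[c>=7](S)) − π[b,c]((S ⋈[b=e] R))) ∪ π[b,c]((S ⋈[b=e] R)))) → 4

|E| = 4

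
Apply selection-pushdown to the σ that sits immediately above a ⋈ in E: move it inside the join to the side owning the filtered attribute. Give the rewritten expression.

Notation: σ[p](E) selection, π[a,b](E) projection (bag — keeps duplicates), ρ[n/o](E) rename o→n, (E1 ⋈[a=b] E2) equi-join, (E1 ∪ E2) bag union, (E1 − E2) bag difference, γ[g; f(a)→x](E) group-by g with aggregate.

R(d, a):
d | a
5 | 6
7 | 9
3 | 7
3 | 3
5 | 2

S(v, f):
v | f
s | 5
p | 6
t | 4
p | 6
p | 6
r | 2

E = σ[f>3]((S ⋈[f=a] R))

σ filters on f, owned by the left side.
E' = (σ[f>3](S) ⋈[f=a] R)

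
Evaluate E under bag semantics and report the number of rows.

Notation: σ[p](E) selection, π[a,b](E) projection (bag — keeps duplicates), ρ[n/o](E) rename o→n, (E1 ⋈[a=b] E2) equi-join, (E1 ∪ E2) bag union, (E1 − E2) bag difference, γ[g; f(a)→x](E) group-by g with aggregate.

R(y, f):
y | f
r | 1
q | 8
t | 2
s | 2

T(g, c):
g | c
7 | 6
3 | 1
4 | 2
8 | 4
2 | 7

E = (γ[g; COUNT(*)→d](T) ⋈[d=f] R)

Stepwise |·|:
  T → 5
  γ[g; COUNT(*)→d](T) → 5
  R → 4
  (γ[g; COUNT(*)→d](T) ⋈[d=f] R) → 5

|E| = 5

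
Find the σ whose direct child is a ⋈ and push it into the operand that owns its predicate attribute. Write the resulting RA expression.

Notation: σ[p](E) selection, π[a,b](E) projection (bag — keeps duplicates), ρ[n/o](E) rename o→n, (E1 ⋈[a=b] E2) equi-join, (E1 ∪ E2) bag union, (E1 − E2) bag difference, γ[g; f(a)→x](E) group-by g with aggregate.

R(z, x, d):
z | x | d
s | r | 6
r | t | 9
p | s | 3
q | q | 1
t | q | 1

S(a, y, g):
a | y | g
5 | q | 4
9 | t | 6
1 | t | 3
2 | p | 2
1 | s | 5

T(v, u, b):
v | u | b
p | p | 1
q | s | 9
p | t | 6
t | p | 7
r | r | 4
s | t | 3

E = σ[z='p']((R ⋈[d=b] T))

σ filters on z, owned by the left side.
E' = (σ[z='p'](R) ⋈[d=b] T)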